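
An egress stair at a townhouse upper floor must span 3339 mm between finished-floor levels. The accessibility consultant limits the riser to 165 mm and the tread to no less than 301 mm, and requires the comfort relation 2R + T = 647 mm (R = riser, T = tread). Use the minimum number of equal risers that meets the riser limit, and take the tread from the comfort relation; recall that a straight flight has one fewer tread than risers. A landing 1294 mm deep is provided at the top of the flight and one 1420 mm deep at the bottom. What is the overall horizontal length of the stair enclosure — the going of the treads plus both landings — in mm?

9294 mm

3339 / 165 = 20.236 → round up to 21 risers.
Riser R = 3339 / 21 = 159 mm, within the 165 mm limit.
T = 647 − 2·159 = 329 mm, which satisfies the 301 mm minimum.
Going = (21 − 1) × 329 = 6580 mm.
Add landings: 6580 + 1294 + 1420 = 9294 mm.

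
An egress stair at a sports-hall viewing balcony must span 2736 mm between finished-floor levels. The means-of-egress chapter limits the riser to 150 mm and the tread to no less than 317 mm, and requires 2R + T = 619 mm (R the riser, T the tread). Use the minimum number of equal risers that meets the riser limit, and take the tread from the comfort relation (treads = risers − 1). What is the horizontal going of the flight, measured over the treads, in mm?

5958 mm

At most 150 each: 2736/150 = 18.24, giving 19 risers.
Each riser is 2736/19 = 144 mm (≤ 150 mm).
From 2R + T = 619: T = 619 − 288 = 331 mm.
Treads = 19 − 1 = 18; going = 18 × 331 = 5958 mm.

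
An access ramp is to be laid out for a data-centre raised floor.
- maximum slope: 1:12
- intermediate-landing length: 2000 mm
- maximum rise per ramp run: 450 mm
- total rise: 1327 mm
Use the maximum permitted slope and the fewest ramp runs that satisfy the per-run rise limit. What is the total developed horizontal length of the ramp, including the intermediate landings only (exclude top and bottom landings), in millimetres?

At most 450 each: 1327/450 = 2.95, giving 3 ramp runs. That means 2 intermediate landings.
Ramp run (horizontal) at 1:12: 1327 × 12 = 15924 mm.
2 intermediate landings contribute 2 × 2000 = 4000 mm.
Developed length = 15924 + 4000 = 19924 mm.

19924 mm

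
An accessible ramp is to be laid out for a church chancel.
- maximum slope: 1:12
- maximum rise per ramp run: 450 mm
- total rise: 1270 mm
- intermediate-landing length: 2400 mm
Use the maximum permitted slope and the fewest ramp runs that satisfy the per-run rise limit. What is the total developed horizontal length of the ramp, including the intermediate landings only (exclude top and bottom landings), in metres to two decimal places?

⌈1270/450⌉ = 3 ramp runs. That means 2 intermediate landings.
Ramp run (horizontal) at 1:12: 1270 × 12 = 15240 mm.
Intermediate landings: 2 × 2400 = 4800 mm.
Developed length = 15240 + 4800 = 20040 mm.
= 20.04 m.

20.04 m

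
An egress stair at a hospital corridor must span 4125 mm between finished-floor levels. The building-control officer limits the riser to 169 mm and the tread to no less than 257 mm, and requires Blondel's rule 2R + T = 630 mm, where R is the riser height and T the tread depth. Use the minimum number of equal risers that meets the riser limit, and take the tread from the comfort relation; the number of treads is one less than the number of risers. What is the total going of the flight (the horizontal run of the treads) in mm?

4125 / 169 = 24.408 → round up to 25 risers.
R = 4125 ÷ 25 = 165 mm.
T = 630 − 2·165 = 300 mm, which satisfies the 257 mm minimum.
Treads = 25 − 1 = 24; going = 24 × 300 = 7200 mm.

7200 mm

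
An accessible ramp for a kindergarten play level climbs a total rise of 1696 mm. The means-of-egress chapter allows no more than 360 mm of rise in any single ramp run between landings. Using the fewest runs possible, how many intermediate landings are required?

4 intermediate landings

1696 / 360 = 4.711 → round up to 5 ramp runs.
5 runs are separated by 4 intermediate landings.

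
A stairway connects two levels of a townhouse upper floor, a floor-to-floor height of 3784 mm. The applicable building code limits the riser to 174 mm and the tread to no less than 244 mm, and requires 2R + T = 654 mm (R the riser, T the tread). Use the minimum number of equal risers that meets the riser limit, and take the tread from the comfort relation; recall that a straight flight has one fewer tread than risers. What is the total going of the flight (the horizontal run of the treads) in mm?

3784 / 174 = 21.75, so 22 risers are needed.
Each riser is 3784/22 = 172 mm (≤ 174 mm).
From 2R + T = 654: T = 654 − 344 = 310 mm.
22 risers give 21 treads; going = 21 × 310 = 6510 mm.

6510 mm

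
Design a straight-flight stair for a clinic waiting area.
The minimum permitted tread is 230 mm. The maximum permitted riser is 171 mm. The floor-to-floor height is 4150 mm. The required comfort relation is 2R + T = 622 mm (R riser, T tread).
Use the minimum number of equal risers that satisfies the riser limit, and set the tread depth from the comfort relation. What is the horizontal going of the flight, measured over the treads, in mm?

⌈4150/171⌉ = 25 risers.
Each riser is 4150/25 = 166 mm (≤ 171 mm).
From 2R + T = 622: T = 622 − 332 = 290 mm.
Going = (25 − 1) × 290 = 6960 mm.

6960 mm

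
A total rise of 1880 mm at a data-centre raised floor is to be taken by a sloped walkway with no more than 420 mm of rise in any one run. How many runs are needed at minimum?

5 runs

⌈1880/420⌉ = 5 ramp runs.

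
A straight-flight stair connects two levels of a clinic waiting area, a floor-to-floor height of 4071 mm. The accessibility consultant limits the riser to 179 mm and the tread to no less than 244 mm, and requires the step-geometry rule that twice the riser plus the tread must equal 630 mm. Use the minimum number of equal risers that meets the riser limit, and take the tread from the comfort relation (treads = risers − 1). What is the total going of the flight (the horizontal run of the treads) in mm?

4071 / 179 = 22.743 → round up to 23 risers.
R = 4071 ÷ 23 = 177 mm.
From 2R + T = 630: T = 630 − 354 = 276 mm.
23 risers give 22 treads; going = 22 × 276 = 6072 mm.

6072 mm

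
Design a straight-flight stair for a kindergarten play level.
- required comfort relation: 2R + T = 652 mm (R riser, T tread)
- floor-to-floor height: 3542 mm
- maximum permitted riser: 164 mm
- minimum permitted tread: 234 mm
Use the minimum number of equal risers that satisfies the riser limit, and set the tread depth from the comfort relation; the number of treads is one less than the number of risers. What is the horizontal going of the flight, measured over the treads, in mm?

6930 mm

3542 / 164 = 21.60, so 22 risers are needed.
Each riser is 3542/22 = 161 mm (≤ 164 mm).
T = 652 − 2·161 = 330 mm, which satisfies the 234 mm minimum.
Treads = 22 − 1 = 21; going = 21 × 330 = 6930 mm.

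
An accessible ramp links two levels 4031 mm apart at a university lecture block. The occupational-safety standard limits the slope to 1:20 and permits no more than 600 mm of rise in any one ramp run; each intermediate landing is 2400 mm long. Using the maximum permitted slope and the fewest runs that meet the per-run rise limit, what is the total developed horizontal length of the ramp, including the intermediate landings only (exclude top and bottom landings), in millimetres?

4031 / 600 = 6.718 → round up to 7 ramp runs. That means 6 intermediate landings.
Ramp run (horizontal) at 1:20: 4031 × 20 = 80620 mm.
6 intermediate landings contribute 6 × 2400 = 14400 mm.
Total developed length = 80620 + 14400 = 95020 mm.

95020 mm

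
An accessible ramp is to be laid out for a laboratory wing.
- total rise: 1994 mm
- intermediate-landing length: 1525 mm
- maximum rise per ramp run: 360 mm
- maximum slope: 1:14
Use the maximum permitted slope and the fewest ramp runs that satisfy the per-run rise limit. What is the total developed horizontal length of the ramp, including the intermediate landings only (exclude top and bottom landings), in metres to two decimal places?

1994 / 360 = 5.54, so 6 ramp runs are needed. That means 5 intermediate landings.
Ramp run (horizontal) at 1:14: 1994 × 14 = 27916 mm.
Intermediate landings: 5 × 1525 = 7625 mm.
Developed length = 27916 + 7625 = 35541 mm.
= 35.54 m.

35.54 m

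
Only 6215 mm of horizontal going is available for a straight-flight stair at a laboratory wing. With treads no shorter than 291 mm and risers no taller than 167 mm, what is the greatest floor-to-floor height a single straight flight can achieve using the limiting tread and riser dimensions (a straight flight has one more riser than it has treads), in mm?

3674 mm

6215 / 291 = 21.36, so 21 treads fit.
Risers = treads + 1 = 22.
Maximum height = 22 × 167 = 3674 mm.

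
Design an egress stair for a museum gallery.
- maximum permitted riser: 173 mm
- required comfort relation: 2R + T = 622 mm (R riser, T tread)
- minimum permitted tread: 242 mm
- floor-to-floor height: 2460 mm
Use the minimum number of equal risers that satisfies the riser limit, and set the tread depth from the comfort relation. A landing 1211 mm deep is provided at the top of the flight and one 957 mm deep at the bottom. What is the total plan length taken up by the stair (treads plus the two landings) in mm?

2460 / 173 = 14.22, so 15 risers are needed.
Each riser is 2460/15 = 164 mm (≤ 173 mm).
Tread T = 622 − 2 × 164 = 294 mm (≥ 242 mm).
15 risers give 14 treads; going = 14 × 294 = 4116 mm.
Add landings: 4116 + 1211 + 957 = 6284 mm.

6284 mm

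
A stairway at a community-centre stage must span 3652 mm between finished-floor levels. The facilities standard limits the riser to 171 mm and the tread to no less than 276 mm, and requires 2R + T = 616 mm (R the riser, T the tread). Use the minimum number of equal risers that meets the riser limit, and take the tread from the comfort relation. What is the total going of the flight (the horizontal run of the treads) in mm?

3652 / 171 = 21.357 → round up to 22 risers.
R = 3652 ÷ 22 = 166 mm.
From 2R + T = 616: T = 616 − 332 = 284 mm.
22 risers give 21 treads; going = 21 × 284 = 5964 mm.

5964 mm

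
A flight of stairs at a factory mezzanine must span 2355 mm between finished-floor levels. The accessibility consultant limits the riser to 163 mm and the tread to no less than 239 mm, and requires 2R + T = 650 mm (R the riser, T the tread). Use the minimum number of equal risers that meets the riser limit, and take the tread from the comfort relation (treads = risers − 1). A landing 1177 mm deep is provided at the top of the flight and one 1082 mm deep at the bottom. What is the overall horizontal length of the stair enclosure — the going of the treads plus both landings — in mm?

2355 / 163 = 14.45, so 15 risers are needed.
R = 2355 ÷ 15 = 157 mm.
Tread T = 650 − 2 × 157 = 336 mm (≥ 239 mm).
15 risers give 14 treads; going = 14 × 336 = 4704 mm.
Enclosure = 4704 + 1177 + 1082 = 6963 mm.

6963 mm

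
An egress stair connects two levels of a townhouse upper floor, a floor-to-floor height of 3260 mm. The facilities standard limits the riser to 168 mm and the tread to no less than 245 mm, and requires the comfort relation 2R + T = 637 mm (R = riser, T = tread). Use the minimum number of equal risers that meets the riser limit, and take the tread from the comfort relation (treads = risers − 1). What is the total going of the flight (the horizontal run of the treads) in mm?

3260 / 168 = 19.40, so 20 risers are needed.
Riser R = 3260 / 20 = 163 mm, within the 168 mm limit.
Tread T = 637 − 2 × 163 = 311 mm (≥ 245 mm).
20 risers give 19 treads; going = 19 × 311 = 5909 mm.

5909 mm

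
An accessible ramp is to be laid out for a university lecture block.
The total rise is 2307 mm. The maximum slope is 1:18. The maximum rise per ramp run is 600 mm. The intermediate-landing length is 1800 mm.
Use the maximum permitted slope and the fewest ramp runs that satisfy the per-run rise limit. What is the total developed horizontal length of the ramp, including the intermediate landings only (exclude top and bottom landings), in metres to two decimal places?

46.93 m

⌈2307/600⌉ = 4 ramp runs. That means 3 intermediate landings.
Ramp run (horizontal) at 1:18: 2307 × 18 = 41526 mm.
Intermediate landings: 3 × 1800 = 5400 mm.
Developed length = 41526 + 5400 = 46926 mm.
= 46.93 m.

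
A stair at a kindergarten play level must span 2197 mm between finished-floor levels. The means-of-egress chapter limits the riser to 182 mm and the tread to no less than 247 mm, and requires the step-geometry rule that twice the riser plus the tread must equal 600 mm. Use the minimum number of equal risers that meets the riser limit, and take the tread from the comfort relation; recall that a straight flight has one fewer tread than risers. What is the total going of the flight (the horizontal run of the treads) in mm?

⌈2197/182⌉ = 13 risers.
Riser R = 2197 / 13 = 169 mm, within the 182 mm limit.
T = 600 − 2·169 = 262 mm, which satisfies the 247 mm minimum.
13 risers give 12 treads; going = 12 × 262 = 3144 mm.

3144 mm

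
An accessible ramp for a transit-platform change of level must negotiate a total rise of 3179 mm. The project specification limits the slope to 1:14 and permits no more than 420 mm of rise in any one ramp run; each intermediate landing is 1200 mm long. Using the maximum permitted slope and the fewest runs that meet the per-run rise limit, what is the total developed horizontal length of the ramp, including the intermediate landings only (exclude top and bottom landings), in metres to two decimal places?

52.91 m

⌈3179/420⌉ = 8 ramp runs. That means 7 intermediate landings.
Horizontal run for 3179 mm of rise at 1:14 is 3179 × 14 = 44506 mm.
Intermediate landings: 7 × 1200 = 8400 mm.
Total developed length = 44506 + 8400 = 52906 mm.
= 52.91 m.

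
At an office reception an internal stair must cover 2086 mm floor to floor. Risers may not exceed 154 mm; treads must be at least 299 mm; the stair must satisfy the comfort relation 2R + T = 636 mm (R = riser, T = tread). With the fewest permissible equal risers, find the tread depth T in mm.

338 mm

At most 154 each: 2086/154 = 13.55, giving 14 risers.
Each riser is 2086/14 = 149 mm (≤ 154 mm).
Tread T = 636 − 2 × 149 = 338 mm (≥ 299 mm).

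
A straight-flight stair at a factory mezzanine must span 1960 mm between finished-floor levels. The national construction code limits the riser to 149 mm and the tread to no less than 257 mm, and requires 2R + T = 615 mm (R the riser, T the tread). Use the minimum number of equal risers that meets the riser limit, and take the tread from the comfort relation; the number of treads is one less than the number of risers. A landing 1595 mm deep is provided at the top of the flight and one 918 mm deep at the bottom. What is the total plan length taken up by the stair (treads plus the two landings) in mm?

1960 / 149 = 13.154 → round up to 14 risers.
R = 1960 ÷ 14 = 140 mm.
From 2R + T = 615: T = 615 − 280 = 335 mm.
Treads = 14 − 1 = 13; going = 13 × 335 = 4355 mm.
Enclosure = 4355 + 1595 + 918 = 6868 mm.

6868 mm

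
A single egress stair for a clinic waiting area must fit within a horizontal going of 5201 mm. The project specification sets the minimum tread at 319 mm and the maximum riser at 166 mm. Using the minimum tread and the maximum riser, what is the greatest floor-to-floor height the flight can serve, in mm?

2822 mm

5201 / 319 = 16.30, so 16 treads fit.
Risers = treads + 1 = 17.
Maximum height = 17 × 166 = 2822 mm.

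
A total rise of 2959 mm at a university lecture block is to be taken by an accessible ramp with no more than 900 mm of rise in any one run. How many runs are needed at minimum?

4 runs

At most 900 each: 2959/900 = 3.29, giving 4 ramp runs.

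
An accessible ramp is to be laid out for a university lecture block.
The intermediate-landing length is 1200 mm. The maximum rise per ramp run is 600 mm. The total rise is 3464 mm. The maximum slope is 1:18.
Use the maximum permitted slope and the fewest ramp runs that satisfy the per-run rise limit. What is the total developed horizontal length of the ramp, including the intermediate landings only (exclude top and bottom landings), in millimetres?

68352 mm

At most 600 each: 3464/600 = 5.77, giving 6 ramp runs. That means 5 intermediate landings.
Horizontal run for 3464 mm of rise at 1:18 is 3464 × 18 = 62352 mm.
Intermediate landings: 5 × 1200 = 6000 mm.
Total developed length = 62352 + 6000 = 68352 mm.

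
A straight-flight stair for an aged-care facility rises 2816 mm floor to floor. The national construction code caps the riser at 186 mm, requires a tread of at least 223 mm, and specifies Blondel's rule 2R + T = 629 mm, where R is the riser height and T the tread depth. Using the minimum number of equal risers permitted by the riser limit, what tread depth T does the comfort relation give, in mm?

277 mm

At most 186 each: 2816/186 = 15.14, giving 16 risers.
Each riser is 2816/16 = 176 mm (≤ 186 mm).
From 2R + T = 629: T = 629 − 352 = 277 mm.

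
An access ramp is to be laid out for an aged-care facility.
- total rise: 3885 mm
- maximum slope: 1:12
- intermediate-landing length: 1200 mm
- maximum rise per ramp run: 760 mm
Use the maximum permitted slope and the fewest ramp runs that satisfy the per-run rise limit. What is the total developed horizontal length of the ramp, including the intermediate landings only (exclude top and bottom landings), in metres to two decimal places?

52.62 m

3885 / 760 = 5.11, so 6 ramp runs are needed. That means 5 intermediate landings.
Horizontal run for 3885 mm of rise at 1:12 is 3885 × 12 = 46620 mm.
5 intermediate landings contribute 5 × 1200 = 6000 mm.
Total developed length = 46620 + 6000 = 52620 mm.
= 52.62 m.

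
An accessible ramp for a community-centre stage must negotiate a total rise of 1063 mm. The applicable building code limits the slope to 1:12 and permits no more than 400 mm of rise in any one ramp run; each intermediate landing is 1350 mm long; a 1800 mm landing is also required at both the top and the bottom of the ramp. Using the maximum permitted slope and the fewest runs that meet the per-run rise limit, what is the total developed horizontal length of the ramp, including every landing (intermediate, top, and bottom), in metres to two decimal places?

1063 / 400 = 2.658 → round up to 3 ramp runs. That means 2 intermediate landings.
Ramp run (horizontal) at 1:12: 1063 × 12 = 12756 mm.
Intermediate landings: 2 × 1350 = 2700 mm.
Top and bottom landings: 2 × 1800 = 3600 mm.
Total = 12756 + 2700 + 3600 = 19056 mm.
= 19.06 m.

19.06 m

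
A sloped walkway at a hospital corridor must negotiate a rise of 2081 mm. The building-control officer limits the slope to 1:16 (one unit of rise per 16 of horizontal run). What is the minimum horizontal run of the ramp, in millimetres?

33296 mm

At 1:16 the run is 16 × 2081 = 33296 mm.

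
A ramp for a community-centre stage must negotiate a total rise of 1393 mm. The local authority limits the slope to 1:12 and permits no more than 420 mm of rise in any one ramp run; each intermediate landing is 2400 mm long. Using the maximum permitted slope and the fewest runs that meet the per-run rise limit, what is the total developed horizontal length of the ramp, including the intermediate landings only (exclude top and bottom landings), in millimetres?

23916 mm

At most 420 each: 1393/420 = 3.32, giving 4 ramp runs. That means 3 intermediate landings.
Horizontal run for 1393 mm of rise at 1:12 is 1393 × 12 = 16716 mm.
3 intermediate landings contribute 3 × 2400 = 7200 mm.
Total developed length = 16716 + 7200 = 23916 mm.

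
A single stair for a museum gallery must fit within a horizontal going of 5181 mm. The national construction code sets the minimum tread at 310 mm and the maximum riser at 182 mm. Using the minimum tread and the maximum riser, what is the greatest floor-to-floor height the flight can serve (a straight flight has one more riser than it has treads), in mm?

Treads that fit: ⌊5181 / 310⌋ = 16.
Risers = treads + 1 = 17.
Maximum height = 17 × 182 = 3094 mm.

3094 mm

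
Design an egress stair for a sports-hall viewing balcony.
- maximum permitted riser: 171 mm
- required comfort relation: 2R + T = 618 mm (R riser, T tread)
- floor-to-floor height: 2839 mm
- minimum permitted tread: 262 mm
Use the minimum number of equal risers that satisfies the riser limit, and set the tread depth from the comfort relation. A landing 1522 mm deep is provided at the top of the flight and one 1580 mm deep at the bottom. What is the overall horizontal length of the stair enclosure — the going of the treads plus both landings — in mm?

2839 / 171 = 16.60, so 17 risers are needed.
R = 2839 ÷ 17 = 167 mm.
Tread T = 618 − 2 × 167 = 284 mm (≥ 262 mm).
Going = (17 − 1) × 284 = 4544 mm.
Add landings: 4544 + 1522 + 1580 = 7646 mm.

7646 mm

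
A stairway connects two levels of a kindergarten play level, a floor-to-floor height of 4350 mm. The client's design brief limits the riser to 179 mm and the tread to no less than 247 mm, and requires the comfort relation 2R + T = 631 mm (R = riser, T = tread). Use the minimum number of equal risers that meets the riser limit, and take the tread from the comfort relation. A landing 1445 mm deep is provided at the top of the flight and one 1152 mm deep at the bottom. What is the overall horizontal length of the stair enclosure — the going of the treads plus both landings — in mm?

4350 / 179 = 24.302 → round up to 25 risers.
Each riser is 4350/25 = 174 mm (≤ 179 mm).
Tread T = 631 − 2 × 174 = 283 mm (≥ 247 mm).
Going = (25 − 1) × 283 = 6792 mm.
Add landings: 6792 + 1445 + 1152 = 9389 mm.

9389 mm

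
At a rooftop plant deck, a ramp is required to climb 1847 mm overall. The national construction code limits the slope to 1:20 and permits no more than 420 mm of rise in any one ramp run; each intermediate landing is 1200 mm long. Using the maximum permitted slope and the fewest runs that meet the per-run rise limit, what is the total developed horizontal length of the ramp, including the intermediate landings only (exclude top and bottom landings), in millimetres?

41740 mm

1847 / 420 = 4.40, so 5 ramp runs are needed. That means 4 intermediate landings.
Ramp run (horizontal) at 1:20: 1847 × 20 = 36940 mm.
4 intermediate landings contribute 4 × 1200 = 4800 mm.
Total developed length = 36940 + 4800 = 41740 mm.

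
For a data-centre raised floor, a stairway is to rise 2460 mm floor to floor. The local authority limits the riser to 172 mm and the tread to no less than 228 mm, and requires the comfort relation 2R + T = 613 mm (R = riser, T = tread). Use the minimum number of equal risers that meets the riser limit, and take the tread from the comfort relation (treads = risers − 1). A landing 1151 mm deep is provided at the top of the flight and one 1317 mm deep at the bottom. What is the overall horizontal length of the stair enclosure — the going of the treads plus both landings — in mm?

At most 172 each: 2460/172 = 14.30, giving 15 risers.
Riser R = 2460 / 15 = 164 mm, within the 172 mm limit.
Tread T = 613 − 2 × 164 = 285 mm (≥ 228 mm).
15 risers give 14 treads; going = 14 × 285 = 3990 mm.
Add landings: 3990 + 1151 + 1317 = 6458 mm.

6458 mm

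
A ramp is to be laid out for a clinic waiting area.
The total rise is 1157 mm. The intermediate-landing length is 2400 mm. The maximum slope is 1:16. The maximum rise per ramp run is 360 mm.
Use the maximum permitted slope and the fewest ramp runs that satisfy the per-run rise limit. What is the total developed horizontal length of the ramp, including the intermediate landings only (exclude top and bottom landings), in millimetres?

1157 / 360 = 3.21, so 4 ramp runs are needed. That means 3 intermediate landings.
Horizontal run for 1157 mm of rise at 1:16 is 1157 × 16 = 18512 mm.
Intermediate landings: 3 × 2400 = 7200 mm.
Developed length = 18512 + 7200 = 25712 mm.

25712 mm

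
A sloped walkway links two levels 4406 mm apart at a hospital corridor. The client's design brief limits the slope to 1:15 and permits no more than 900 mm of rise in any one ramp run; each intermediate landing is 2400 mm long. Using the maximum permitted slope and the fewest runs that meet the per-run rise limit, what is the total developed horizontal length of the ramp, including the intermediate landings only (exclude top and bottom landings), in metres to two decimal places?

75.69 m

At most 900 each: 4406/900 = 4.90, giving 5 ramp runs. That means 4 intermediate landings.
Horizontal run for 4406 mm of rise at 1:15 is 4406 × 15 = 66090 mm.
4 intermediate landings contribute 4 × 2400 = 9600 mm.
Total developed length = 66090 + 9600 = 75690 mm.
= 75.69 m.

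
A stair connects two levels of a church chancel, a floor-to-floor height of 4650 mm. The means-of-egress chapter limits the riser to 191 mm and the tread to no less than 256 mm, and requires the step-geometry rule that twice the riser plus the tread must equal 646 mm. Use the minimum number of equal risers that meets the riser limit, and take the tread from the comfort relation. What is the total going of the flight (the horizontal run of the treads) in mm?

6576 mm

4650 / 191 = 24.35, so 25 risers are needed.
R = 4650 ÷ 25 = 186 mm.
T = 646 − 2·186 = 274 mm, which satisfies the 256 mm minimum.
25 risers give 24 treads; going = 24 × 274 = 6576 mm.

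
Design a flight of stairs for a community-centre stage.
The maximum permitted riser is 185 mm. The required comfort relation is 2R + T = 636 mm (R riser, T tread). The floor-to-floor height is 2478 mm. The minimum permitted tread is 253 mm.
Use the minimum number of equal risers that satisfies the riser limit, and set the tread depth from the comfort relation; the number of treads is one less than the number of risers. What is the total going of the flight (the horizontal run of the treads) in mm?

3666 mm

⌈2478/185⌉ = 14 risers.
Riser R = 2478 / 14 = 177 mm, within the 185 mm limit.
T = 636 − 2·177 = 282 mm, which satisfies the 253 mm minimum.
14 risers give 13 treads; going = 13 × 282 = 3666 mm.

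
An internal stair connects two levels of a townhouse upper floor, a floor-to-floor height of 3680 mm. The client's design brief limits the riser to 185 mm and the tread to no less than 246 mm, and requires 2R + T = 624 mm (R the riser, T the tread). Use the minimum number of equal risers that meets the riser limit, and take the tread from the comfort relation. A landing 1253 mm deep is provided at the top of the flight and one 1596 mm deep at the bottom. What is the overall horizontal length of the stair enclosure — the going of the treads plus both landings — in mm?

7713 mm

3680 / 185 = 19.892 → round up to 20 risers.
Riser R = 3680 / 20 = 184 mm, within the 185 mm limit.
T = 624 − 2·184 = 256 mm, which satisfies the 246 mm minimum.
20 risers give 19 treads; going = 19 × 256 = 4864 mm.
Enclosure = 4864 + 1253 + 1596 = 7713 mm.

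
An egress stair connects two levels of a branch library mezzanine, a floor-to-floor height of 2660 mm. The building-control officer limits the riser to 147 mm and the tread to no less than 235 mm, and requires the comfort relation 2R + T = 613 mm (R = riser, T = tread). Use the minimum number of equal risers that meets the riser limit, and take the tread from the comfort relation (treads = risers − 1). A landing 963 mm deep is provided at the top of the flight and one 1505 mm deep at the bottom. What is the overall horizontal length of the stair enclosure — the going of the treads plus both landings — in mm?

8462 mm

2660 / 147 = 18.095 → round up to 19 risers.
Riser R = 2660 / 19 = 140 mm, within the 147 mm limit.
T = 613 − 2·140 = 333 mm, which satisfies the 235 mm minimum.
Treads = 19 − 1 = 18; going = 18 × 333 = 5994 mm.
Add landings: 5994 + 963 + 1505 = 8462 mm.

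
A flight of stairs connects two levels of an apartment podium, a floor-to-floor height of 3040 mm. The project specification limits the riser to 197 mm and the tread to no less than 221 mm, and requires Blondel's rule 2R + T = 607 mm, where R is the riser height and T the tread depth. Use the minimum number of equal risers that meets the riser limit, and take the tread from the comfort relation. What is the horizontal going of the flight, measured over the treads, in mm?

3040 / 197 = 15.431 → round up to 16 risers.
R = 3040 ÷ 16 = 190 mm.
From 2R + T = 607: T = 607 − 380 = 227 mm.
Going = (16 − 1) × 227 = 3405 mm.

3405 mm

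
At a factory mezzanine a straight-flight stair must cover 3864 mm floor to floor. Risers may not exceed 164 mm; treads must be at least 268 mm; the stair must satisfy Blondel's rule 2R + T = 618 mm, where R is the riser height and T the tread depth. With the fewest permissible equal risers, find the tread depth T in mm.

⌈3864/164⌉ = 24 risers.
Each riser is 3864/24 = 161 mm (≤ 164 mm).
From 2R + T = 618: T = 618 − 322 = 296 mm.

296 mm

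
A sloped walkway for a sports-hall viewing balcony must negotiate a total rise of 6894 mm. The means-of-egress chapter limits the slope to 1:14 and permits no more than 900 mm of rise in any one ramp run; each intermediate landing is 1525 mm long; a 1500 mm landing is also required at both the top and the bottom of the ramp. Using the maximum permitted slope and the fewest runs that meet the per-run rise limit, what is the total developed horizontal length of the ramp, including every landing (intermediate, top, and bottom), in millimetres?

6894 / 900 = 7.66, so 8 ramp runs are needed. That means 7 intermediate landings.
Ramp run (horizontal) at 1:14: 6894 × 14 = 96516 mm.
Intermediate landings: 7 × 1525 = 10675 mm.
Top and bottom landings: 2 × 1500 = 3000 mm.
Total = 96516 + 10675 + 3000 = 110191 mm.

110191 mm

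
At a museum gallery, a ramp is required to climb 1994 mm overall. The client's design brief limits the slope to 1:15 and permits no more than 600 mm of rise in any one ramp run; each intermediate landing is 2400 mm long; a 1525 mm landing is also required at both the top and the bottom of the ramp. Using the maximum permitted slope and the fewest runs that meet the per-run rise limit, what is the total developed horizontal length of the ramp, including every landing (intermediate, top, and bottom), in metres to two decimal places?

40.16 m

⌈1994/600⌉ = 4 ramp runs. That means 3 intermediate landings.
Ramp run (horizontal) at 1:15: 1994 × 15 = 29910 mm.
Intermediate landings: 3 × 2400 = 7200 mm.
Top and bottom landings: 2 × 1525 = 3050 mm.
Total = 29910 + 7200 + 3050 = 40160 mm.
= 40.16 m.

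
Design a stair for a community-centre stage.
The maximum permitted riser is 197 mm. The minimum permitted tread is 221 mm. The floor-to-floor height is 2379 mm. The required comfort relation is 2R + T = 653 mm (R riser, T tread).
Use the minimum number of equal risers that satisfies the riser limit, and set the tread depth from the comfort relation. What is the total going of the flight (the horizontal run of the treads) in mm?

2379 / 197 = 12.076 → round up to 13 risers.
Each riser is 2379/13 = 183 mm (≤ 197 mm).
From 2R + T = 653: T = 653 − 366 = 287 mm.
Treads = 13 − 1 = 12; going = 12 × 287 = 3444 mm.

3444 mm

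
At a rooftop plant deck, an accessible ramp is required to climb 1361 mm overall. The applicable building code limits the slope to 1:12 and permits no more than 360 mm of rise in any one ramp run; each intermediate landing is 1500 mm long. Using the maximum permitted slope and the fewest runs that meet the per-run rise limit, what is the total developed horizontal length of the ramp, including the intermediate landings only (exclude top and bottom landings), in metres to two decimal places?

20.83 m

1361 / 360 = 3.781 → round up to 4 ramp runs. That means 3 intermediate landings.
Horizontal run for 1361 mm of rise at 1:12 is 1361 × 12 = 16332 mm.
Intermediate landings: 3 × 1500 = 4500 mm.
Total developed length = 16332 + 4500 = 20832 mm.
= 20.83 m.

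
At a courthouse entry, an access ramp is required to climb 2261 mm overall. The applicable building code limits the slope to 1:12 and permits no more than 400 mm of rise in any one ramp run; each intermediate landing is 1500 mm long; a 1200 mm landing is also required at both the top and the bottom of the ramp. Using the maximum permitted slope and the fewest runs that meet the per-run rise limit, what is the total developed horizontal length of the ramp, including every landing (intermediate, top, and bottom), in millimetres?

37032 mm

⌈2261/400⌉ = 6 ramp runs. That means 5 intermediate landings.
Horizontal run for 2261 mm of rise at 1:12 is 2261 × 12 = 27132 mm.
Intermediate landings: 5 × 1500 = 7500 mm.
Top and bottom landings: 2 × 1200 = 2400 mm.
Total = 27132 + 7500 + 2400 = 37032 mm.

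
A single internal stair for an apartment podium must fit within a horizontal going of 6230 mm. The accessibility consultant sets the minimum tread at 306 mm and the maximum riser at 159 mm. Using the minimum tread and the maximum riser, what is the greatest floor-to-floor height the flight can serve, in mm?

6230 / 306 = 20.36, so 20 treads fit.
Risers = treads + 1 = 21.
Maximum height = 21 × 159 = 3339 mm.

3339 mm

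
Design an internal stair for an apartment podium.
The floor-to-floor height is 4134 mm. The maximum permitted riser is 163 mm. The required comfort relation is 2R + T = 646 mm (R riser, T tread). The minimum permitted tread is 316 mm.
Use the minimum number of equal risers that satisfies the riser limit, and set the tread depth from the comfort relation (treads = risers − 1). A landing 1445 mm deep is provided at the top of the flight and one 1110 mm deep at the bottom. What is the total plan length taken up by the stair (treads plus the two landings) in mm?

10755 mm

4134 / 163 = 25.36, so 26 risers are needed.
Each riser is 4134/26 = 159 mm (≤ 163 mm).
T = 646 − 2·159 = 328 mm, which satisfies the 316 mm minimum.
Treads = 26 − 1 = 25; going = 25 × 328 = 8200 mm.
Add landings: 8200 + 1445 + 1110 = 10755 mm.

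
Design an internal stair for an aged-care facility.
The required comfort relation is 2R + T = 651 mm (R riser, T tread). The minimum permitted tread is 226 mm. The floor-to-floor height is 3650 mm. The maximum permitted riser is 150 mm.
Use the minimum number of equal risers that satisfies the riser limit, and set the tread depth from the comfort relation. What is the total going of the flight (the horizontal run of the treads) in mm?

8616 mm

At most 150 each: 3650/150 = 24.33, giving 25 risers.
Each riser is 3650/25 = 146 mm (≤ 150 mm).
Tread T = 651 − 2 × 146 = 359 mm (≥ 226 mm).
Going = (25 − 1) × 359 = 8616 mm.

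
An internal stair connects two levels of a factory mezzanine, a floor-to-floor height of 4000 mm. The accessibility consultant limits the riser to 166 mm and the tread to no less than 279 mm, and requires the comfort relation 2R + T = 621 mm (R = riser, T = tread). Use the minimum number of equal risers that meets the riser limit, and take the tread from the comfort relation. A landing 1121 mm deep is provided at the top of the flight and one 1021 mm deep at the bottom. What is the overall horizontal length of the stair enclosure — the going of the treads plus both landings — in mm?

At most 166 each: 4000/166 = 24.10, giving 25 risers.
Each riser is 4000/25 = 160 mm (≤ 166 mm).
From 2R + T = 621: T = 621 − 320 = 301 mm.
Treads = 25 − 1 = 24; going = 24 × 301 = 7224 mm.
Enclosure = 7224 + 1121 + 1021 = 9366 mm.

9366 mm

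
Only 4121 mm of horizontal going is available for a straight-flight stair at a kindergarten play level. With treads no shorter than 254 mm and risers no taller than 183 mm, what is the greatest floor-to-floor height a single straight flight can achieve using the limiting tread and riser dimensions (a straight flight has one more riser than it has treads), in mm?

3111 mm

4121 / 254 = 16.22, so 16 treads fit.
Risers = treads + 1 = 17.
Maximum height = 17 × 183 = 3111 mm.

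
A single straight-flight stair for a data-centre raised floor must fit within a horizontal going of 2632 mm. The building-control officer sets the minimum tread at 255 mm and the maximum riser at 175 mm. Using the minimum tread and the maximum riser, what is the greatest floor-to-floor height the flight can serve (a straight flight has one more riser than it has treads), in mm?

1925 mm

Treads that fit: ⌊2632 / 255⌋ = 10.
Risers = treads + 1 = 11.
Maximum height = 11 × 175 = 1925 mm.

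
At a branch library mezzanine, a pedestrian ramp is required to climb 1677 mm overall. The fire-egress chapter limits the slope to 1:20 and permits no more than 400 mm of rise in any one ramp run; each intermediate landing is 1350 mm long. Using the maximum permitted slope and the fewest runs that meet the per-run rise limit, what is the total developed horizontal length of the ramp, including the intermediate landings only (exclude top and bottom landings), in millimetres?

38940 mm

1677 / 400 = 4.192 → round up to 5 ramp runs. That means 4 intermediate landings.
Horizontal run for 1677 mm of rise at 1:20 is 1677 × 20 = 33540 mm.
4 intermediate landings contribute 4 × 1350 = 5400 mm.
Total developed length = 33540 + 5400 = 38940 mm.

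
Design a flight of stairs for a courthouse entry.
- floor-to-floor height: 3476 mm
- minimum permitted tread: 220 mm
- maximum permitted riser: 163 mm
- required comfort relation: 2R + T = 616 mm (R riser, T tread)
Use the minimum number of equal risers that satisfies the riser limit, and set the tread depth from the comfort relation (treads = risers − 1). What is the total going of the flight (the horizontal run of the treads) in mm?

At most 163 each: 3476/163 = 21.33, giving 22 risers.
R = 3476 ÷ 22 = 158 mm.
T = 616 − 2·158 = 300 mm, which satisfies the 220 mm minimum.
Going = (22 − 1) × 300 = 6300 mm.

6300 mm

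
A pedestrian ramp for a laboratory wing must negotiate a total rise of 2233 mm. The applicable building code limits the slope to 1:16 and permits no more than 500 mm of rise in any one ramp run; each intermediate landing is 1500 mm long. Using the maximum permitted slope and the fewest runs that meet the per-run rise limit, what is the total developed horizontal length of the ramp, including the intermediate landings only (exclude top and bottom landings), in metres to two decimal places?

41.73 m

2233 / 500 = 4.466 → round up to 5 ramp runs. That means 4 intermediate landings.
Ramp run (horizontal) at 1:16: 2233 × 16 = 35728 mm.
4 intermediate landings contribute 4 × 1500 = 6000 mm.
Developed length = 35728 + 6000 = 41728 mm.
= 41.73 m.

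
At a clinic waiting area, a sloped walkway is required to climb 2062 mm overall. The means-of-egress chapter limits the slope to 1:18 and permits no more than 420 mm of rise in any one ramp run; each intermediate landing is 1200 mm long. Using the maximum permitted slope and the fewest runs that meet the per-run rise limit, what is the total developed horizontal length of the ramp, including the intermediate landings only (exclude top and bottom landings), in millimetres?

41916 mm

At most 420 each: 2062/420 = 4.91, giving 5 ramp runs. That means 4 intermediate landings.
Ramp run (horizontal) at 1:18: 2062 × 18 = 37116 mm.
4 intermediate landings contribute 4 × 1200 = 4800 mm.
Total developed length = 37116 + 4800 = 41916 mm.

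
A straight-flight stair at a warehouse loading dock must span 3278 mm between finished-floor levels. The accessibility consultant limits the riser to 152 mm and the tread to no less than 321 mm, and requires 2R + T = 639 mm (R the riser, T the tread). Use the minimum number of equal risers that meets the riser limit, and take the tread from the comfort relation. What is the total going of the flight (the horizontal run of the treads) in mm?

7161 mm

At most 152 each: 3278/152 = 21.57, giving 22 risers.
Riser R = 3278 / 22 = 149 mm, within the 152 mm limit.
Tread T = 639 − 2 × 149 = 341 mm (≥ 321 mm).
22 risers give 21 treads; going = 21 × 341 = 7161 mm.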